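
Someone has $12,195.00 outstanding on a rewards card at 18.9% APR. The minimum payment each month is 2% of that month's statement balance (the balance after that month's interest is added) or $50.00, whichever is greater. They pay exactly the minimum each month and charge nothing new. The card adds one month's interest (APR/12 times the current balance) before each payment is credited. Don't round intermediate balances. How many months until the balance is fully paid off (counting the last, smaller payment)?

446 months

Monthly rate r = 18.9%/12 = 1.575% = 0.01575.
While 2% of the post-interest balance exceeds $50.00, each month B ← (B·(1+r))·(1 − 0.02), i.e. B shrinks by the factor (1+r)·0.98 = 0.99543.
This holds for months 1–350. Entering month 351 the balance is $2,458.66; 2% of the post-interest balance is now below $50.00, so the flat $50.00 minimum applies from here.
From month 351 a fixed $50.00 at rate r clears $2,458.66 in 96 more payments. Total: 350 + 96 = 446 months.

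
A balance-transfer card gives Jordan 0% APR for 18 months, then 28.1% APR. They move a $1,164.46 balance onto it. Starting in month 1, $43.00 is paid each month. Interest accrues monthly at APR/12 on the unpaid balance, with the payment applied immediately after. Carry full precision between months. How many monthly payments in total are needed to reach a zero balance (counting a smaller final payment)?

29 months

Promo months 1–18 at r₀ = 0%/12 = 0; months 19+ at r₁ = 28.1%/12 = 0.0234167.
After month 18 (no interest yet): B = $1,164.46 − 18·$43.00 = $390.46.
Then at r₁ with $43.00/mo: n₂ = −ln(1 − r₁·B/P)/ln(1+r₁) ≈ 10.33 → 11 more payments.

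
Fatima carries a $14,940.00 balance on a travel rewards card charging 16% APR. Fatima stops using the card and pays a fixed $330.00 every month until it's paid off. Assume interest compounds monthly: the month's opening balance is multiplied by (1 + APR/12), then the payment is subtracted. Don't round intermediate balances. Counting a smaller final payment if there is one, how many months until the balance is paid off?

Monthly rate r = 16%/12 = 1.33333% = 0.0133333.
Recurrence: B ← B·(1+r) − $330.00.
Month 1: interest $199.20; balance after payment $14,809.20.
Month 2: interest $197.46; balance after payment $14,676.66.
Closed form: n = −ln(1 − rB₀/P)/ln(1+r) = −ln(0.39636)/ln(1.01333) ≈ 69.868, so the balance reaches zero during payment 70.

70 months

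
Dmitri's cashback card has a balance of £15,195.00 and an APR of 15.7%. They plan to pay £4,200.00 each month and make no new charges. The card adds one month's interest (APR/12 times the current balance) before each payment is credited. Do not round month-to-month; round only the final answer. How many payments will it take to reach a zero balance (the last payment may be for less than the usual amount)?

Monthly rate r = 15.7%/12 = 1.30833% = 0.0130833.
Recurrence: B ← B·(1+r) − £4,200.00.
Month 1: interest £198.80; balance after payment £11,193.80.
Month 2: interest £146.45; balance after payment £7,140.25.
Month 3: interest £93.42; balance after payment £3,033.67.
Month 4: interest £39.69; balance after payment £0.00.

4 payments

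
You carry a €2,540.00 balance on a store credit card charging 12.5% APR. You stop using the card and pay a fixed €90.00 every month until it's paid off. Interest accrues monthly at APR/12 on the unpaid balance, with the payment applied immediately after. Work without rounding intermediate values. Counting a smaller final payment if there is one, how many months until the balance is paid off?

34 months

Monthly rate r = 12.5%/12 = 1.04167% = 0.0104167.
Recurrence: B ← B·(1+r) − €90.00.
Month 1: interest €26.46; balance after payment €2,476.46.
Month 2: interest €25.80; balance after payment €2,412.25.
Closed form: n = −ln(1 − rB₀/P)/ln(1+r) = −ln(0.70602)/ln(1.01042) ≈ 33.593, so the balance reaches zero during payment 34.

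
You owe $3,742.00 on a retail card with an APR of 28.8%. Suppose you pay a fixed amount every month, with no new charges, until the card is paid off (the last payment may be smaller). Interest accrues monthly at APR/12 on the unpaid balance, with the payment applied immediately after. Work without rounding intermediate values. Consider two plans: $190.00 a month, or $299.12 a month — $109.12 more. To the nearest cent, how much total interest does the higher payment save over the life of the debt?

$623.74

Monthly rate r = 28.8%/12 = 2.4% = 0.024.
At $190.00/mo: n = ⌈−ln(1 − rB₀/P)/ln(1+r)⌉ = 27 payments (last $186.75); total interest = total paid − $3,742.00 = $1,384.75.
At $299.12/mo: 16 payments (last $16.21); total interest $761.01.
Interest saved = $1,384.75 − $761.01 = $623.74.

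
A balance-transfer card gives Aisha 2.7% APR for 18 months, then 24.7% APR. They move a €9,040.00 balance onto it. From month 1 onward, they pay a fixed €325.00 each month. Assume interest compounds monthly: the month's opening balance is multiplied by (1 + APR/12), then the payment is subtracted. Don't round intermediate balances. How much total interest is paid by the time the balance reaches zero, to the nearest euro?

€743

Promo months 1–18 at r₀ = 2.7%/12 = 0.00225; months 19+ at r₁ = 24.7%/12 = 0.0205833.
After month 18: iterate B ← B·(1+r₀) − €325.00 for 18 months → €3,449.97.
Then at r₁ with €325.00/mo: n₂ = −ln(1 − r₁·B/P)/ln(1+r₁) ≈ 12.10 → 13 more payments.
Total paid = 30·€325.00 + €32.93 = €9,782.93; interest = €9,782.93 − €9,040.00 = €742.93.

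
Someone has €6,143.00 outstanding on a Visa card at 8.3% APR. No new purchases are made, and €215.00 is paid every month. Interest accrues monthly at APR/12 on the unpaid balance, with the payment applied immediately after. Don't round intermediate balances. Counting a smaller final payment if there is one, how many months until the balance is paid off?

32 payments

Monthly rate r = 8.3%/12 = 0.691667% = 0.00691667.
Recurrence: B ← B·(1+r) − €215.00.
Month 1: interest €42.49; balance after payment €5,970.49.
Month 2: interest €41.30; balance after payment €5,796.78.
Closed form: n = −ln(1 − rB₀/P)/ln(1+r) = −ln(0.80238)/ln(1.00692) ≈ 31.943, so the balance reaches zero during payment 32.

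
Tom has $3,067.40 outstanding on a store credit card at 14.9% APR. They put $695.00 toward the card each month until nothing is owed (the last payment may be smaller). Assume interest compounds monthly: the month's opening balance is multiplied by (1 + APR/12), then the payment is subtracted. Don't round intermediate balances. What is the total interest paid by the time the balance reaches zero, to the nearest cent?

Monthly rate r = 14.9%/12 = 1.24167% = 0.0124167.
Payoff takes n = ⌈−ln(1 − rB₀/P)/ln(1+r)⌉ = ⌈4.567⌉ = 5 payments; the last is $395.25.
Total paid = 4·$695.00 + $395.25 = $3,175.25.
Total interest = total paid − principal = $3,175.25 − $3,067.40 = $107.85.

$107.85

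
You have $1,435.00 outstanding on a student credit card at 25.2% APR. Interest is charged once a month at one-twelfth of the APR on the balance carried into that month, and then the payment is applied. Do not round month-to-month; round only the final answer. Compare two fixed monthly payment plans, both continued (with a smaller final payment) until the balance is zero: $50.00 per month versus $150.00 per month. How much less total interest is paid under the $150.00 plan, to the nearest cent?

$601.95

Monthly rate r = 25.2%/12 = 2.1% = 0.021.
At $50.00/mo: n = ⌈−ln(1 − rB₀/P)/ln(1+r)⌉ = 45 payments (last $20.89); total interest = total paid − $1,435.00 = $785.89.
At $150.00/mo: 11 payments (last $118.94); total interest $183.94.
Interest saved = $785.89 − $183.94 = $601.95.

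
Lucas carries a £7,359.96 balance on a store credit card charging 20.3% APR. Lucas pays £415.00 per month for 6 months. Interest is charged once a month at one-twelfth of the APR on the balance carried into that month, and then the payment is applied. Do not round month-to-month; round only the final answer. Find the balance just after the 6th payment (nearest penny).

Monthly rate r = 20.3%/12 = 1.69167% = 0.0169167.
Each month: B ← B·(1+r) − £415.00.
Month 1: interest £124.51; balance after payment £7,069.47.
Month 2: interest £119.59; balance after payment £6,774.06.
Month 3: interest £114.59; balance after payment £6,473.65.
Month 4: interest £109.51; balance after payment £6,168.16.
Month 5: interest £104.34; balance after payment £5,857.51.
Month 6: interest £99.09; balance after payment £5,541.60.

£5,541.60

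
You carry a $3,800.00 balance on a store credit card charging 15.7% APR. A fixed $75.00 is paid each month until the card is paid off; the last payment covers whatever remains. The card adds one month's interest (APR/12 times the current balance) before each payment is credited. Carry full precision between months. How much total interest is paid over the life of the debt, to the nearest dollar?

$2,474

Monthly rate r = 15.7%/12 = 1.30833% = 0.0130833.
Payoff takes n = ⌈−ln(1 − rB₀/P)/ln(1+r)⌉ = ⌈83.651⌉ = 84 payments; the last is $48.97.
Total paid = 83·$75.00 + $48.97 = $6,273.97.
Total interest = total paid − principal = $6,273.97 − $3,800.00 = $2,473.97.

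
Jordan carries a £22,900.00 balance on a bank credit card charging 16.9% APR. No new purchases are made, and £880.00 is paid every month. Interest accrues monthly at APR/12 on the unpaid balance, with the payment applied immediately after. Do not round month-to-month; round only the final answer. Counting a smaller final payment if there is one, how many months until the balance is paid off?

33 payments

Monthly rate r = 16.9%/12 = 1.40833% = 0.0140833.
Recurrence: B ← B·(1+r) − £880.00.
Month 1: interest £322.51; balance after payment £22,342.51.
Month 2: interest £314.66; balance after payment £21,777.17.
Closed form: n = −ln(1 − rB₀/P)/ln(1+r) = −ln(0.63351)/ln(1.01408) ≈ 32.640, so the balance reaches zero during payment 33.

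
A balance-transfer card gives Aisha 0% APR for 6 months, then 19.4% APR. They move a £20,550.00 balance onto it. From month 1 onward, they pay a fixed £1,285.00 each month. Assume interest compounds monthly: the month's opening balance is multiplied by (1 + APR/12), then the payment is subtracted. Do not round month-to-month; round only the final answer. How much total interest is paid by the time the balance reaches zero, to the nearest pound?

Promo months 1–6 at r₀ = 0%/12 = 0; months 7+ at r₁ = 19.4%/12 = 0.0161667.
After month 6 (no interest yet): B = £20,550.00 − 6·£1,285.00 = £12,840.00.
Then at r₁ with £1,285.00/mo: n₂ = −ln(1 − r₁·B/P)/ln(1+r₁) ≈ 10.99 → 11 more payments.
Total paid = 16·£1,285.00 + £1,267.37 = £21,827.37; interest = £21,827.37 − £20,550.00 = £1,277.37.

£1,277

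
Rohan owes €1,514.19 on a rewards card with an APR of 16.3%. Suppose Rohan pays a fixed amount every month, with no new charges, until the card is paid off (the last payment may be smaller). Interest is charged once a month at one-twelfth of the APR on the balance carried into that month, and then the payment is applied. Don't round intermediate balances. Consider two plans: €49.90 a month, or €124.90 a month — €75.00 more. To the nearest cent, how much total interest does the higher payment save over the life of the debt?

€299.32

Monthly rate r = 16.3%/12 = 1.35833% = 0.0135833.
At €49.90/mo: n = ⌈−ln(1 − rB₀/P)/ln(1+r)⌉ = 40 payments (last €19.12); total interest = total paid − €1,514.19 = €451.03.
At €124.90/mo: 14 payments (last €42.20); total interest €151.71.
Interest saved = €451.03 − €151.71 = €299.32.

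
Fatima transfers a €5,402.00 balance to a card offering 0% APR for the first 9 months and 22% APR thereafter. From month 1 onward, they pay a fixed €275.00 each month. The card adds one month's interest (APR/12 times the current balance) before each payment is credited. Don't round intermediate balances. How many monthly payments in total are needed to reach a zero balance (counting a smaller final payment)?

Promo months 1–9 at r₀ = 0%/12 = 0; months 10+ at r₁ = 22%/12 = 0.0183333.
After month 9 (no interest yet): B = €5,402.00 − 9·€275.00 = €2,927.00.
Then at r₁ with €275.00/mo: n₂ = −ln(1 − r₁·B/P)/ln(1+r₁) ≈ 11.95 → 12 more payments.

21 months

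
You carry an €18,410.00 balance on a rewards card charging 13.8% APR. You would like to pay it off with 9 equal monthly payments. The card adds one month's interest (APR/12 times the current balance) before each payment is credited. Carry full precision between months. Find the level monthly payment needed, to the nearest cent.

€2,164.97

Monthly rate r = 13.8%/12 = 1.15% = 0.0115.
Level-payment amortization: P = B₀·r / (1 − (1+r)^(−n)) = 18410.00·0.0115 / (1 − 1.0115^(−9)).
Denominator 1 − (1+r)^(−9) = 0.0977912889.
P = 211.715 / 0.0977912889 ≈ 2164.97.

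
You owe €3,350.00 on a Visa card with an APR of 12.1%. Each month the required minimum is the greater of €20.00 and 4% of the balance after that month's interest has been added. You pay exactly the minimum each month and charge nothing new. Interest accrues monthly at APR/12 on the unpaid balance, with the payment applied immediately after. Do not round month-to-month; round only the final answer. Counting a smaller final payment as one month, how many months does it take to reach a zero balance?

91 months

Monthly rate r = 12.1%/12 = 1.00833% = 0.0100833.
While 4% of the post-interest balance exceeds €20.00, each month B ← (B·(1+r))·(1 − 0.04), i.e. B shrinks by the factor (1+r)·0.96 = 0.96968.
This holds for months 1–63. Entering month 64 the balance is €481.54; 4% of the post-interest balance is now below €20.00, so the flat €20.00 minimum applies from here.
From month 64 a fixed €20.00 at rate r clears €481.54 in 28 more payments. Total: 63 + 28 = 91 months.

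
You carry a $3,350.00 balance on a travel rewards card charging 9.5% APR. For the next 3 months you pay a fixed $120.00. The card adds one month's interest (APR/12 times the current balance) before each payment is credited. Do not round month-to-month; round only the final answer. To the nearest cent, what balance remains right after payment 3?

$3,067.34

Monthly rate r = 9.5%/12 = 0.791667% = 0.00791667.
Each month: B ← B·(1+r) − $120.00.
Month 1: interest $26.52; balance after payment $3,256.52.
Month 2: interest $25.78; balance after payment $3,162.30.
Month 3: interest $25.03; balance after payment $3,067.34.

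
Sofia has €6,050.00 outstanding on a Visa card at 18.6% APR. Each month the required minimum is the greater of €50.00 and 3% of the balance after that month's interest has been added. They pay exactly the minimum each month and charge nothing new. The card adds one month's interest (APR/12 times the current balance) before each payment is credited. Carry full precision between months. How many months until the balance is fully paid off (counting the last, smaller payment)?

Monthly rate r = 18.6%/12 = 1.55% = 0.0155.
While 3% of the post-interest balance exceeds €50.00, each month B ← (B·(1+r))·(1 − 0.03), i.e. B shrinks by the factor (1+r)·0.97 = 0.98503.
This holds for months 1–87. Entering month 88 the balance is €1,629.48; 3% of the post-interest balance is now below €50.00, so the flat €50.00 minimum applies from here.
From month 88 a fixed €50.00 at rate r clears €1,629.48 in 46 more payments. Total: 87 + 46 = 133 months.

133 months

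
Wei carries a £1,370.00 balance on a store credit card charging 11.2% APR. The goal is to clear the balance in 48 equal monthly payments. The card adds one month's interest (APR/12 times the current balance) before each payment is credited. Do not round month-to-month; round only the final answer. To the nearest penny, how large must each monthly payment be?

Monthly rate r = 11.2%/12 = 0.933333% = 0.00933333.
Level-payment amortization: P = B₀·r / (1 − (1+r)^(−n)) = 1370.00·0.00933333 / (1 − 1.00933^(−48)).
Denominator 1 − (1+r)^(−48) = 0.359766453.
P = 12.7867 / 0.359766453 ≈ 35.54.

£35.54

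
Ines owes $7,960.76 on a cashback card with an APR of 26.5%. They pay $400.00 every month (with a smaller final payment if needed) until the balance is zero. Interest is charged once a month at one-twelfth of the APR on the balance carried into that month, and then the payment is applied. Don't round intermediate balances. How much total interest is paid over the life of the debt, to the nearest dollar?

$2,642

Monthly rate r = 26.5%/12 = 2.20833% = 0.0220833.
Payoff takes n = ⌈−ln(1 − rB₀/P)/ln(1+r)⌉ = ⌈26.504⌉ = 27 payments; the last is $202.67.
Total paid = 26·$400.00 + $202.67 = $10,602.67.
Total interest = total paid − principal = $10,602.67 − $7,960.76 = $2,641.91.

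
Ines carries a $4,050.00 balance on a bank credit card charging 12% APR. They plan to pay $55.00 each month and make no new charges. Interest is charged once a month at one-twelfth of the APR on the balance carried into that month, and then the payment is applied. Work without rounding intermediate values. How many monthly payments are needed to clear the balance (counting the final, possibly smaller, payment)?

Monthly rate r = 12%/12 = 1% = 0.01.
Recurrence: B ← B·(1+r) − $55.00.
Month 1: interest $40.50; balance after payment $4,035.50.
Month 2: interest $40.36; balance after payment $4,020.86.
Closed form: n = −ln(1 − rB₀/P)/ln(1+r) = −ln(0.26364)/ln(1.01) ≈ 133.984, so the balance reaches zero during payment 134.

134 payments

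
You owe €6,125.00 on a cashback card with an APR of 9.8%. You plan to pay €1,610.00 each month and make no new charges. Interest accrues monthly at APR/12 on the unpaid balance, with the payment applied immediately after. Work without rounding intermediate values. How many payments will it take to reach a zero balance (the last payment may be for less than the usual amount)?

4 months

Monthly rate r = 9.8%/12 = 0.816667% = 0.00816667.
Recurrence: B ← B·(1+r) − €1,610.00.
Month 1: interest €50.02; balance after payment €4,565.02.
Month 2: interest €37.28; balance after payment €2,992.30.
Month 3: interest €24.44; balance after payment €1,406.74.
Month 4: interest €11.49; balance after payment €0.00.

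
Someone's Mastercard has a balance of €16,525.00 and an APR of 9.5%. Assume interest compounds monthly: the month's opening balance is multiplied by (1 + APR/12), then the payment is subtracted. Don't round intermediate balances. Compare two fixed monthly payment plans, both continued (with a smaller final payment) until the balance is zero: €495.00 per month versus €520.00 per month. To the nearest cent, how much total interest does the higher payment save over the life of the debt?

Monthly rate r = 9.5%/12 = 0.791667% = 0.00791667.
At €495.00/mo: n = ⌈−ln(1 − rB₀/P)/ln(1+r)⌉ = 39 payments (last €456.42); total interest = total paid − €16,525.00 = €2,741.42.
At €520.00/mo: 37 payments (last €390.54); total interest €2,585.54.
Interest saved = €2,741.42 − €2,585.54 = €155.88.

€155.88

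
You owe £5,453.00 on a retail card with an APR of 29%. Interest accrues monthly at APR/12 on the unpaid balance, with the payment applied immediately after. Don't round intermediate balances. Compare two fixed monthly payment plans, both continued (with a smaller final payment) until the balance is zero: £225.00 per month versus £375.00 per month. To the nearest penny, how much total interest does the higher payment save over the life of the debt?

Monthly rate r = 29%/12 = 2.41667% = 0.0241667.
At £225.00/mo: n = ⌈−ln(1 − rB₀/P)/ln(1+r)⌉ = 37 payments (last £202.76); total interest = total paid − £5,453.00 = £2,849.76.
At £375.00/mo: 19 payments (last £49.76); total interest £1,346.76.
Interest saved = £2,849.76 − £1,346.76 = £1,503.00.

£1,503.00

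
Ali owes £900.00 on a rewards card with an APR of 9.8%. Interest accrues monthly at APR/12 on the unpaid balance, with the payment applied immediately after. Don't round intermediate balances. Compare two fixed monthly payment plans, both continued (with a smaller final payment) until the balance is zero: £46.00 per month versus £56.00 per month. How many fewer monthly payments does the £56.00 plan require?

Monthly rate r = 9.8%/12 = 0.816667% = 0.00816667.
At £46.00/mo: n = ⌈−ln(1 − rB₀/P)/ln(1+r)⌉ = 22 payments (last £18.66); total interest = total paid − £900.00 = £84.66.
At £56.00/mo: 18 payments (last £16.78); total interest £68.78.
Payments saved = 22 − 18 = 4.

4 fewer payments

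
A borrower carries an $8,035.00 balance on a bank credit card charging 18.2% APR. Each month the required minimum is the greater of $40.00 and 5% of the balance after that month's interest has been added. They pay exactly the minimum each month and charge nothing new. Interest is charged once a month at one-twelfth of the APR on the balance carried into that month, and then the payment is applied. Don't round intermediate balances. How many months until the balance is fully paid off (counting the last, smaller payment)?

88 months

Monthly rate r = 18.2%/12 = 1.51667% = 0.0151667.
While 5% of the post-interest balance exceeds $40.00, each month B ← (B·(1+r))·(1 − 0.05), i.e. B shrinks by the factor (1+r)·0.95 = 0.96441.
This holds for months 1–65. Entering month 66 the balance is $761.99; 5% of the post-interest balance is now below $40.00, so the flat $40.00 minimum applies from here.
From month 66 a fixed $40.00 at rate r clears $761.99 in 23 more payments. Total: 65 + 23 = 88 months.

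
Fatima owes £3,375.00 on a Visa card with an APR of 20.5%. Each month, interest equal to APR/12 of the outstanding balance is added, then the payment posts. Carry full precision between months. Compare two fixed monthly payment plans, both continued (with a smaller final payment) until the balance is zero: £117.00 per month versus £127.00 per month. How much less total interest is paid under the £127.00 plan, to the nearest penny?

£151.79

Monthly rate r = 20.5%/12 = 1.70833% = 0.0170833.
At £117.00/mo: n = ⌈−ln(1 − rB₀/P)/ln(1+r)⌉ = 41 payments (last £8.81); total interest = total paid − £3,375.00 = £1,313.81.
At £127.00/mo: 36 payments (last £92.02); total interest £1,162.02.
Interest saved = £1,313.81 − £1,162.02 = £151.79.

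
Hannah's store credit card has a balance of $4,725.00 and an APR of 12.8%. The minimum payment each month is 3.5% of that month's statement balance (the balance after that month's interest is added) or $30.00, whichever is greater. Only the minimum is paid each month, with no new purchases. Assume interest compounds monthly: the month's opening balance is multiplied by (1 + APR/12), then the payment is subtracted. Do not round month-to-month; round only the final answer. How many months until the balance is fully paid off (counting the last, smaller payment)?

103 months

Monthly rate r = 12.8%/12 = 1.06667% = 0.0106667.
While 3.5% of the post-interest balance exceeds $30.00, each month B ← (B·(1+r))·(1 − 0.035), i.e. B shrinks by the factor (1+r)·0.965 = 0.97529.
This holds for months 1–69. Entering month 70 the balance is $840.88; 3.5% of the post-interest balance is now below $30.00, so the flat $30.00 minimum applies from here.
From month 70 a fixed $30.00 at rate r clears $840.88 in 34 more payments. Total: 69 + 34 = 103 months.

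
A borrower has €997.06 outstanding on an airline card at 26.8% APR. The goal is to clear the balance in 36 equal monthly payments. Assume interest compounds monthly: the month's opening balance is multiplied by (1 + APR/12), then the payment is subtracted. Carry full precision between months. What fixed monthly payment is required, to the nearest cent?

€40.60

Monthly rate r = 26.8%/12 = 2.23333% = 0.0223333.
Level-payment amortization: P = B₀·r / (1 − (1+r)^(−n)) = 997.06·0.0223333 / (1 − 1.02233^(−36)).
Denominator 1 − (1+r)^(−36) = 0.548488065.
P = 22.2677 / 0.548488065 ≈ 40.60.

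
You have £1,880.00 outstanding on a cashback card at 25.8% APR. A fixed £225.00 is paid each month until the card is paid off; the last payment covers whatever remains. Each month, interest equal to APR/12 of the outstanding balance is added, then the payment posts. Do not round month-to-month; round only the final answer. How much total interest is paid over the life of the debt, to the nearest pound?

Monthly rate r = 25.8%/12 = 2.15% = 0.0215.
Payoff takes n = ⌈−ln(1 − rB₀/P)/ln(1+r)⌉ = ⌈9.309⌉ = 10 payments; the last is £69.98.
Total paid = 9·£225.00 + £69.98 = £2,094.98.
Total interest = total paid − principal = £2,094.98 − £1,880.00 = £214.98.

£215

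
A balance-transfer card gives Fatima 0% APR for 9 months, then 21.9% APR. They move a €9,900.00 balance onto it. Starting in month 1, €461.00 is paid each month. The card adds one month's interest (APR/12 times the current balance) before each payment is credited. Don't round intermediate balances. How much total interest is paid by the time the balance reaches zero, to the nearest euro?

Promo months 1–9 at r₀ = 0%/12 = 0; months 10+ at r₁ = 21.9%/12 = 0.01825.
After month 9 (no interest yet): B = €9,900.00 − 9·€461.00 = €5,751.00.
Then at r₁ with €461.00/mo: n₂ = −ln(1 − r₁·B/P)/ln(1+r₁) ≈ 14.28 → 15 more payments.
Total paid = 23·€461.00 + €132.03 = €10,735.03; interest = €10,735.03 − €9,900.00 = €835.03.

€835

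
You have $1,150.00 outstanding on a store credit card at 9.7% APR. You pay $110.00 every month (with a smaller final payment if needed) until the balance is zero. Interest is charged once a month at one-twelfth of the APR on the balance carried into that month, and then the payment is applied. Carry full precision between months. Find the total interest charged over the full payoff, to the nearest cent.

$56.38

Monthly rate r = 9.7%/12 = 0.808333% = 0.00808333.
Payoff takes n = ⌈−ln(1 − rB₀/P)/ln(1+r)⌉ = ⌈10.967⌉ = 11 payments; the last is $106.38.
Total paid = 10·$110.00 + $106.38 = $1,206.38.
Total interest = total paid − principal = $1,206.38 − $1,150.00 = $56.38.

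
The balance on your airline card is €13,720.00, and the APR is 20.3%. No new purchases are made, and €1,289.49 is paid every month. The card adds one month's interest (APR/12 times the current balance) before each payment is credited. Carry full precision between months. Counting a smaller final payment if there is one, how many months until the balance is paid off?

12 payments

Monthly rate r = 20.3%/12 = 1.69167% = 0.0169167.
Recurrence: B ← B·(1+r) − €1,289.49.
Month 1: interest €232.10; balance after payment €12,662.61.
Month 2: interest €214.21; balance after payment €11,587.33.
Closed form: n = −ln(1 − rB₀/P)/ln(1+r) = −ln(0.82001)/ln(1.01692) ≈ 11.829, so the balance reaches zero during payment 12.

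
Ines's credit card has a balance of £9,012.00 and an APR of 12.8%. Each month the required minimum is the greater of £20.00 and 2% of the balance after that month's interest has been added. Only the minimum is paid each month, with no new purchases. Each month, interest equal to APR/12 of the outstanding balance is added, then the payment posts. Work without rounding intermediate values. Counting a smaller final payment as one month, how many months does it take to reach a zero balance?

301 months

Monthly rate r = 12.8%/12 = 1.06667% = 0.0106667.
While 2% of the post-interest balance exceeds £20.00, each month B ← (B·(1+r))·(1 − 0.02), i.e. B shrinks by the factor (1+r)·0.98 = 0.99045.
This holds for months 1–231. Entering month 232 the balance is £982.83; 2% of the post-interest balance is now below £20.00, so the flat £20.00 minimum applies from here.
From month 232 a fixed £20.00 at rate r clears £982.83 in 70 more payments. Total: 231 + 70 = 301 months.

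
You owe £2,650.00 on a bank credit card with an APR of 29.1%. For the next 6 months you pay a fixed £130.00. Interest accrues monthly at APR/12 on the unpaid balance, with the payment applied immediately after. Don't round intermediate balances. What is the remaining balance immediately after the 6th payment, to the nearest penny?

Monthly rate r = 29.1%/12 = 2.425% = 0.02425.
Each month: B ← B·(1+r) − £130.00.
Month 1: interest £64.26; balance after payment £2,584.26.
Month 2: interest £62.67; balance after payment £2,516.93.
Month 3: interest £61.04; balance after payment £2,447.97.
Month 4: interest £59.36; balance after payment £2,377.33.
Month 5: interest £57.65; balance after payment £2,304.98.
Month 6: interest £55.90; balance after payment £2,230.88.

£2,230.88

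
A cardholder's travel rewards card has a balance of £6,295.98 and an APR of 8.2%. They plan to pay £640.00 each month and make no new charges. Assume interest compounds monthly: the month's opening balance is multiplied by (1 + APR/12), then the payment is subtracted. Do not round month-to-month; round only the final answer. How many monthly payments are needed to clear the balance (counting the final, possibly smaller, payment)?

Monthly rate r = 8.2%/12 = 0.683333% = 0.00683333.
Recurrence: B ← B·(1+r) − £640.00.
Month 1: interest £43.02; balance after payment £5,699.00.
Month 2: interest £38.94; balance after payment £5,097.95.
Closed form: n = −ln(1 − rB₀/P)/ln(1+r) = −ln(0.93278)/ln(1.00683) ≈ 10.218, so the balance reaches zero during payment 11.

11 months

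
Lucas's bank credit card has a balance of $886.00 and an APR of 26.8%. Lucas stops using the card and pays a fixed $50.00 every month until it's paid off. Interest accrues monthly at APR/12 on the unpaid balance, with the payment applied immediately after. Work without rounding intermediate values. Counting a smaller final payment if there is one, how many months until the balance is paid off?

Monthly rate r = 26.8%/12 = 2.23333% = 0.0223333.
Recurrence: B ← B·(1+r) − $50.00.
Month 1: interest $19.79; balance after payment $855.79.
Month 2: interest $19.11; balance after payment $824.90.
Closed form: n = −ln(1 − rB₀/P)/ln(1+r) = −ln(0.60425)/ln(1.02233) ≈ 22.807, so the balance reaches zero during payment 23.

23 payments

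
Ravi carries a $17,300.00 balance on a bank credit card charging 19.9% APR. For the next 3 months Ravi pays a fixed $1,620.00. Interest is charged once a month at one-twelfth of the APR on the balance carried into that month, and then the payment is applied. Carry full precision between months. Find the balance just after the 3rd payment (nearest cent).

$13,233.99

Monthly rate r = 19.9%/12 = 1.65833% = 0.0165833.
Each month: B ← B·(1+r) − $1,620.00.
Month 1: interest $286.89; balance after payment $15,966.89.
Month 2: interest $264.78; balance after payment $14,611.68.
Month 3: interest $242.31; balance after payment $13,233.99.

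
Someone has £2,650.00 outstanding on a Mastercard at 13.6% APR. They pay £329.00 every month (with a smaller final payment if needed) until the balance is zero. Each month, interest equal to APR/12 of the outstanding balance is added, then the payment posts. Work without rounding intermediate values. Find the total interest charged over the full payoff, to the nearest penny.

Monthly rate r = 13.6%/12 = 1.13333% = 0.0113333.
Payoff takes n = ⌈−ln(1 − rB₀/P)/ln(1+r)⌉ = ⌈8.494⌉ = 9 payments; the last is £163.04.
Total paid = 8·£329.00 + £163.04 = £2,795.04.
Total interest = total paid − principal = £2,795.04 − £2,650.00 = £145.04.

£145.04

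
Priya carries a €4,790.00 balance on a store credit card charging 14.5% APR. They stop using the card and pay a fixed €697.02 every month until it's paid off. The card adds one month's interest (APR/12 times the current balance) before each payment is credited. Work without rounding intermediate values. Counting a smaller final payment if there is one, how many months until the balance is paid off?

Monthly rate r = 14.5%/12 = 1.20833% = 0.0120833.
Recurrence: B ← B·(1+r) − €697.02.
Month 1: interest €57.88; balance after payment €4,150.86.
Month 2: interest €50.16; balance after payment €3,504.00.
Closed form: n = −ln(1 − rB₀/P)/ln(1+r) = −ln(0.91696)/ln(1.01208) ≈ 7.218, so the balance reaches zero during payment 8.

8 months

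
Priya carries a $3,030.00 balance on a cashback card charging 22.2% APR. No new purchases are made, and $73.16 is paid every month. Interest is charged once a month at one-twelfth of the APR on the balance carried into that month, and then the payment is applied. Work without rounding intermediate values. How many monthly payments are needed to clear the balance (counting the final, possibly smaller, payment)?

Monthly rate r = 22.2%/12 = 1.85% = 0.0185.
Recurrence: B ← B·(1+r) − $73.16.
Month 1: interest $56.05; balance after payment $3,012.89.
Month 2: interest $55.74; balance after payment $2,995.47.
Closed form: n = −ln(1 − rB₀/P)/ln(1+r) = −ln(0.2338)/ln(1.0185) ≈ 79.280, so the balance reaches zero during payment 80.

80 payments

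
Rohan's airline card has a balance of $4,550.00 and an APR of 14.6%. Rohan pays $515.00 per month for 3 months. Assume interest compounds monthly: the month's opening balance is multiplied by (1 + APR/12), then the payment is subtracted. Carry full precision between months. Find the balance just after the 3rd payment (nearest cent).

Monthly rate r = 14.6%/12 = 1.21667% = 0.0121667.
Each month: B ← B·(1+r) − $515.00.
Month 1: interest $55.36; balance after payment $4,090.36.
Month 2: interest $49.77; balance after payment $3,625.12.
Month 3: interest $44.11; balance after payment $3,154.23.

$3,154.23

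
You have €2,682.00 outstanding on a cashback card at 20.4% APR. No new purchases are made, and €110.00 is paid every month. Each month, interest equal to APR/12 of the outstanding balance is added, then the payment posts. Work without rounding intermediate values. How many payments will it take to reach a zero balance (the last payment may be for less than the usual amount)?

Monthly rate r = 20.4%/12 = 1.7% = 0.017.
Recurrence: B ← B·(1+r) − €110.00.
Month 1: interest €45.59; balance after payment €2,617.59.
Month 2: interest €44.50; balance after payment €2,552.09.
Closed form: n = −ln(1 − rB₀/P)/ln(1+r) = −ln(0.58551)/ln(1.017) ≈ 31.754, so the balance reaches zero during payment 32.

32 payments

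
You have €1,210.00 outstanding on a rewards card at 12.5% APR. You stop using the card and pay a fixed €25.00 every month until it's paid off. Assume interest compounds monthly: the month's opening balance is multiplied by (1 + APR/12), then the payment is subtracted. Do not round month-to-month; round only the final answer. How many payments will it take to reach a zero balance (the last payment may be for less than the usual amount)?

68 months

Monthly rate r = 12.5%/12 = 1.04167% = 0.0104167.
Recurrence: B ← B·(1+r) − €25.00.
Month 1: interest €12.60; balance after payment €1,197.60.
Month 2: interest €12.48; balance after payment €1,185.08.
Closed form: n = −ln(1 − rB₀/P)/ln(1+r) = −ln(0.49583)/ln(1.01042) ≈ 67.696, so the balance reaches zero during payment 68.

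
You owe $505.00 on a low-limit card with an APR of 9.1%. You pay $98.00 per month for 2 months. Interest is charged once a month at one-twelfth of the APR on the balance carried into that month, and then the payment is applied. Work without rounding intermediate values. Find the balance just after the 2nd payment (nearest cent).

Monthly rate r = 9.1%/12 = 0.758333% = 0.00758333.
Each month: B ← B·(1+r) − $98.00.
Month 1: interest $3.83; balance after payment $410.83.
Month 2: interest $3.12; balance after payment $315.95.

$315.95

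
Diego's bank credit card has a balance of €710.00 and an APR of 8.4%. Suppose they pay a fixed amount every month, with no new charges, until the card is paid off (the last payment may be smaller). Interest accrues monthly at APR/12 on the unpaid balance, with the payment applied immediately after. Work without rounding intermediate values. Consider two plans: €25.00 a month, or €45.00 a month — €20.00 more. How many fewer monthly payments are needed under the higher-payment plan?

Monthly rate r = 8.4%/12 = 0.7% = 0.007.
At €25.00/mo: n = ⌈−ln(1 − rB₀/P)/ln(1+r)⌉ = 32 payments (last €19.37); total interest = total paid − €710.00 = €84.37.
At €45.00/mo: 17 payments (last €35.01); total interest €45.01.
Payments saved = 32 − 17 = 15.

15 fewer payments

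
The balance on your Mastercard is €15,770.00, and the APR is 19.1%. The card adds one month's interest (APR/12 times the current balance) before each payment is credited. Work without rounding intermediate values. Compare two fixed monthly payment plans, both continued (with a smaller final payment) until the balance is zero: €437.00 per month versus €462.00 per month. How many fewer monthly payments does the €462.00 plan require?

5 fewer payments

Monthly rate r = 19.1%/12 = 1.59167% = 0.0159167.
At €437.00/mo: n = ⌈−ln(1 − rB₀/P)/ln(1+r)⌉ = 55 payments (last €41.43); total interest = total paid − €15,770.00 = €7,869.43.
At €462.00/mo: 50 payments (last €292.23); total interest €7,160.23.
Payments saved = 55 − 50 = 5.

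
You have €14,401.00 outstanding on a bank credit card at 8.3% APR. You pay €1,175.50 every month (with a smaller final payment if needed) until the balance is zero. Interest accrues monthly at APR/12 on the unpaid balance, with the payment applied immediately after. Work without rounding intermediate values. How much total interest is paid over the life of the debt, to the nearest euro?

Monthly rate r = 8.3%/12 = 0.691667% = 0.00691667.
Payoff takes n = ⌈−ln(1 − rB₀/P)/ln(1+r)⌉ = ⌈12.846⌉ = 13 payments; the last is €994.47.
Total paid = 12·€1,175.50 + €994.47 = €15,100.47.
Total interest = total paid − principal = €15,100.47 − €14,401.00 = €699.47.

€699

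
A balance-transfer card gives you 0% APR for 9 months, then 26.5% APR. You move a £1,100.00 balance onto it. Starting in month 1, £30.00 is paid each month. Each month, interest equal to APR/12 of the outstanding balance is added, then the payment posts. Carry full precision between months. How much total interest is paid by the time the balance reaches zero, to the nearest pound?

£467

Promo months 1–9 at r₀ = 0%/12 = 0; months 10+ at r₁ = 26.5%/12 = 0.0220833.
After month 9 (no interest yet): B = £1,100.00 − 9·£30.00 = £830.00.
Then at r₁ with £30.00/mo: n₂ = −ln(1 − r₁·B/P)/ln(1+r₁) ≈ 43.22 → 44 more payments.
Total paid = 52·£30.00 + £6.72 = £1,566.72; interest = £1,566.72 − £1,100.00 = £466.72.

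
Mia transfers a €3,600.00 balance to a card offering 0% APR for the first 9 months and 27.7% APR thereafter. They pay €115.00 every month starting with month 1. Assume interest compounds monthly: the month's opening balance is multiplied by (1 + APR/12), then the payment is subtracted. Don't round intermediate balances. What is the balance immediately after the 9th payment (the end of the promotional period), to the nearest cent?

Promo months 1–9 at r₀ = 0%/12 = 0; months 10+ at r₁ = 27.7%/12 = 0.0230833.
After month 9 (no interest yet): B = €3,600.00 − 9·€115.00 = €2,565.00.

€2,565.00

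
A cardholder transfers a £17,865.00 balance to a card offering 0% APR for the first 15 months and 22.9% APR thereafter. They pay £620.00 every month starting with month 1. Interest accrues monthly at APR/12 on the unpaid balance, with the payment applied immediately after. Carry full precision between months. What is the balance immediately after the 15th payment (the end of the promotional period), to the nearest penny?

£8,565.00

Promo months 1–15 at r₀ = 0%/12 = 0; months 16+ at r₁ = 22.9%/12 = 0.0190833.
After month 15 (no interest yet): B = £17,865.00 − 15·£620.00 = £8,565.00.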